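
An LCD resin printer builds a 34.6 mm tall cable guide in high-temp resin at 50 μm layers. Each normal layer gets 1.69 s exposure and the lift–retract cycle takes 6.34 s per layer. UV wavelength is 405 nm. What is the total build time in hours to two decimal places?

1.54 hours

Layer count = ceil(34.6 / 0.05) = 692.
Per-layer time = 1.69 + 6.34, so 8.03 s.
Total = 692 × 8.03 = 5556.76 s = 1.54 hours.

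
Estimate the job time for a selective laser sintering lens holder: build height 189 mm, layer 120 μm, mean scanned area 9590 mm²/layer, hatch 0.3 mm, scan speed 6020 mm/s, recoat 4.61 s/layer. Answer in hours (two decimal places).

4.34 hours

Layers = ⌈189/0.12⌉ = 1575.
Hatch length per layer: 9590 / 0.3 → 31966.7 mm.
Per-layer scan time = 31966.7 / 6020 = 5.3101 s.
Per-layer time = 5.3101 + 4.61, so 9.9201 s.
Total: 1575 × 9.9201 s = 15624.1575 s → 4.34 hours.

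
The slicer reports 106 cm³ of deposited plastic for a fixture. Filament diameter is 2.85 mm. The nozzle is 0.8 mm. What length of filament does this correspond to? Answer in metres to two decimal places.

16.62 m

A = π r² = π × 1.425² = 6.3794 mm².
Length = 106 cm³ / 6.3794 mm² = 106000 / 6.3794 = 16615.98 mm = 16.62 m.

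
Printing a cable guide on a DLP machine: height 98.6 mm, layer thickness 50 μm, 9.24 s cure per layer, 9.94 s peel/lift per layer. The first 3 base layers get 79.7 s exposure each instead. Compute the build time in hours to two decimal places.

Layers = ⌈98.6/0.05⌉ = 1972.
Bottom layers = 3 × (79.7 + 9.94) = 268.92 s.
Regular layers = 1969 × (9.24 + 9.94), so 37765.42 s.
Total = 268.92 + 37765.42 = 38034.34 s = 10.57 hours.

10.57 hours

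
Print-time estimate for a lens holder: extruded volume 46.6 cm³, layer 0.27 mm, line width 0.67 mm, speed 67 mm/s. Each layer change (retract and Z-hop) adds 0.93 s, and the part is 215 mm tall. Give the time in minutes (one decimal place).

Bead cross-section = 0.27 × 0.67 = 0.1809 mm².
Total extruded path = 46600/0.1809 = 257600.9 mm.
Extrusion time = 257600.9 / 67 = 3844.8 s.
Layers = ⌈215/0.27⌉ = 797.
Layer-change overhead = 797 × 0.93 = 741.21 s.
Total = 3844.8 + 741.21 = 4586.01 s = 76.4 minutes.

76.4 minutes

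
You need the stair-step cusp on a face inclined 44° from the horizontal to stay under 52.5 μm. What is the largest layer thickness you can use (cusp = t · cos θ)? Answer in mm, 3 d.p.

0.073 mm

Layer height = cusp / cos(44°) = 0.0525 / 0.7193 = 0.073 mm.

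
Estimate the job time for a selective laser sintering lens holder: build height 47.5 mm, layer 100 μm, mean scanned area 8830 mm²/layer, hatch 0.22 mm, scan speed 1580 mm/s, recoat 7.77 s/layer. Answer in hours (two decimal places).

4.38 hours

Layer count = ceil(47.5 / 0.1) = 475.
Hatch length per layer: 8830 / 0.22 → 40136.4 mm.
Laser time per layer = 40136.4 / 1580 = 25.4028 s.
Layer cycle = 25.4028 + 7.77, so 33.1728 s.
Build time = 475 × 33.1728 = 15757.08 s = 4.38 hours.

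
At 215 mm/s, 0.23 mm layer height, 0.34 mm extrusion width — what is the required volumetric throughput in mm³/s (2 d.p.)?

16.81

Extrusion cross-section: 0.23 × 0.34 → 0.0782 mm².
Volumetric flow = 215 × 0.0782 = 16.81 mm³/s.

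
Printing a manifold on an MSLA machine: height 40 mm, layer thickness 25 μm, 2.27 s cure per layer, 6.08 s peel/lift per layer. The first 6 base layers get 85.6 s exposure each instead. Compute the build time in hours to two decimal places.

3.85 hours

Layers = ⌈40/0.025⌉ = 1600.
Base layers = 6 × (85.6 + 6.08), so 550.08 s.
Regular layers = 1594 × (2.27 + 6.08) = 13309.9 s.
Sum: 550.08 + 13309.9 = 13859.98 s → 3.85 hours.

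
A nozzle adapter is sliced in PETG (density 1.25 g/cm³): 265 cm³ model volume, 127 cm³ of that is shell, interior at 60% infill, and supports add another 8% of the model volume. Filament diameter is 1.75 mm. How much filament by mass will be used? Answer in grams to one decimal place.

288.8 g

Interior volume = 265 − 127 = 138 cm³.
Infill deposited = 0.60 × 138, so 82.8 cm³.
Support: 0.08 × 265 → 21.2 cm³.
Total extruded = 127 + 82.8 + 21.2, so 231 cm³.
Mass = 231 × 1.25 = 288.75 g.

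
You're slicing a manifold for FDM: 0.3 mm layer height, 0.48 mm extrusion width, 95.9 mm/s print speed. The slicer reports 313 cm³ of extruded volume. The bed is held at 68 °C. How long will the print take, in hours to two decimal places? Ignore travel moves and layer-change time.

6.30 hours

Extrusion cross-section = 0.3 × 0.48, so 0.144 mm².
Toolpath length = 313 cm³ / 0.144 mm² = 313000 / 0.144 = 2173611.1 mm.
Extrusion time = 2173611.1 / 95.9, so 22665.4 s.
In the requested units: 22665.4 s = 6.30 hours.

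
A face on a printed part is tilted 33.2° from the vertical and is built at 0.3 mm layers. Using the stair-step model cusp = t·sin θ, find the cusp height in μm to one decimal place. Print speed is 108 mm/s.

Cusp = layer height × sin(33.2°) = 0.3 × 0.5476 = 0.16428 mm = 164.3 μm.

164.3 μm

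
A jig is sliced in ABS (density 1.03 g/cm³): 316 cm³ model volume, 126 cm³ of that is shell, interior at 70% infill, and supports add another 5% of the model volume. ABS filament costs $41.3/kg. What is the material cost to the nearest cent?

$11.69

Infill region = 316 − 126 = 190 cm³.
Infill deposited = 0.70 × 190, so 133 cm³.
Support = 0.05 × 316 = 15.8 cm³.
Deposited volume: 126 + 133 + 15.8 → 274.8 cm³.
Mass = 274.8 × 1.03 = 283.044 g.
Cost = 283.044 g / 1000 × $41.3/kg = $11.69.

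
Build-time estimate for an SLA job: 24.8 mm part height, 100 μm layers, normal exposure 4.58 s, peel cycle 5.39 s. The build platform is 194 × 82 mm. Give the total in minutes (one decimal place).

Layer count = ceil(24.8 / 0.1) = 248.
Each layer takes = 4.58 + 5.39, so 9.97 s.
Build time: 248 × 9.97 s = 2472.56 s, i.e. 41.2 minutes.

41.2 minutes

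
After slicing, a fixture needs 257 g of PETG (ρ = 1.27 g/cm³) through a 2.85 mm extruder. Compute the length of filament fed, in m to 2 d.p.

31.72 m

Extruded volume: 257/1.27 = 202.3622 cm³ (202362.2 mm³).
Cross-section of 2.85 mm filament: π·(2.85/2)² = 6.3794 mm².
L = V/A = 202362.2/6.3794 = 31721.2 mm → 31.72 m.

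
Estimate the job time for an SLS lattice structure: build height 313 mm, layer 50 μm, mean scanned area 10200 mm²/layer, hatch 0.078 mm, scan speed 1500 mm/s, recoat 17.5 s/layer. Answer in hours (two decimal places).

Number of layers: 313 / 0.05 → 6260 (rounded up).
Scan path per layer = 10200 / 0.078 = 130769.2 mm.
Scan time per layer = 130769.2 / 1500 = 87.1795 s.
Per-layer time = 87.1795 + 17.5 = 104.6795 s.
Total: 6260 × 104.6795 s = 655293.67 s → 182.03 hours.

182.03 hours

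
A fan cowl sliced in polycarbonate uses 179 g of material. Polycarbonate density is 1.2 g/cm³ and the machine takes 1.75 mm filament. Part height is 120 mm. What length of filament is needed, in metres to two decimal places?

Volume = 179 g / 1.2 g·cm⁻³ = 149.1667 cm³ = 149166.7 mm³.
A = π r² = π × 0.875² = 2.4053 mm².
L = V/A = 149166.7/2.4053 = 62015.84 mm → 62.02 m.

62.02 m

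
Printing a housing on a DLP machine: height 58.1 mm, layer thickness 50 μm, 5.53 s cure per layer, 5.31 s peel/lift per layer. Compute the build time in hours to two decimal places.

Layer count = ceil(58.1 / 0.05) = 1162.
Each layer takes = 5.53 + 5.31 = 10.84 s.
Build time: 1162 × 10.84 s = 12596.08 s, i.e. 3.50 hours.

3.50 hours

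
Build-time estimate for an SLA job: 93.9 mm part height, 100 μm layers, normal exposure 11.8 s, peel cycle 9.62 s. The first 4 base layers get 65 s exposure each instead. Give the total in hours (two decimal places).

5.65 hours

Layer count = ceil(93.9 / 0.1) = 939.
Burn-in layers = 4 × (65 + 9.62) = 298.48 s.
Regular layers = 935 × (11.8 + 9.62), so 20027.7 s.
Total = 298.48 + 20027.7 = 20326.18 s = 5.65 hours.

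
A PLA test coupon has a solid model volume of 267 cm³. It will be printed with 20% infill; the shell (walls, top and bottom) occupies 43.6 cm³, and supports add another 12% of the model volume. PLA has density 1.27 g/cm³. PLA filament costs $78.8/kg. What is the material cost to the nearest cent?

Infill region = 267 − 43.6, so 223.4 cm³.
Deposited infill = 0.20 × 223.4, so 44.68 cm³.
Support = 0.12 × 267, so 32.04 cm³.
Total extruded: 43.6 + 44.68 + 32.04 → 120.32 cm³.
Mass = 120.32 × 1.27, so 152.8064 g.
Cost = 152.8064 g / 1000 × $78.8/kg = $12.04.

$12.04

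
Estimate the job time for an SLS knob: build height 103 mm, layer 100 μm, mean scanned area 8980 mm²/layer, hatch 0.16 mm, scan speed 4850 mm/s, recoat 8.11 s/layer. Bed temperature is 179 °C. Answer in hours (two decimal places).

Layer count = ceil(103 / 0.1) = 1030.
Per-layer scan distance = 8980 / 0.16 = 56125 mm.
Laser time per layer = 56125 / 4850 = 11.5722 s.
Time per layer = 11.5722 + 8.11 = 19.6822 s.
Total: 1030 × 19.6822 s = 20272.666 s → 5.63 hours.

5.63 hours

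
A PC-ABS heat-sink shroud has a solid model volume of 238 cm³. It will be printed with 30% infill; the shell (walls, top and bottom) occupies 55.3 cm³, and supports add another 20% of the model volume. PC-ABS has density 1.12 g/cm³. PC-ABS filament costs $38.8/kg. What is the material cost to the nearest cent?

Volume inside the shell = 238 − 55.3, so 182.7 cm³.
Infill volume: 0.30 × 182.7 → 54.81 cm³.
Support = 0.20 × 238, so 47.6 cm³.
Deposited volume: 55.3 + 54.81 + 47.6 → 157.71 cm³.
Mass = 157.71 × 1.12 = 176.6352 g.
Cost = 176.6352 g / 1000 × $38.8/kg = $6.85.

$6.85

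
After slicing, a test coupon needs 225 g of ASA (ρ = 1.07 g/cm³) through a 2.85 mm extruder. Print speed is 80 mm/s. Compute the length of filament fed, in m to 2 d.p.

Extruded volume: 225/1.07 = 210.2804 cm³ (210280.4 mm³).
A = π r² = π × 1.425² = 6.3794 mm².
Length = 210280.4 / 6.3794 = 32962.41 mm = 32.96 m.

32.96 m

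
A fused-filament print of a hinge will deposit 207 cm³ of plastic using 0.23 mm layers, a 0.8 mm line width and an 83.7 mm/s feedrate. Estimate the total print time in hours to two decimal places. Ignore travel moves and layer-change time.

3.73 hours

Extrusion cross-section: 0.23 × 0.8 → 0.184 mm².
Total extruded path = 207000/0.184 = 1125000 mm.
Time extruding = 1125000 / 83.7 = 13440.9 s.
Converting: 13440.9 s = 3.73 hours.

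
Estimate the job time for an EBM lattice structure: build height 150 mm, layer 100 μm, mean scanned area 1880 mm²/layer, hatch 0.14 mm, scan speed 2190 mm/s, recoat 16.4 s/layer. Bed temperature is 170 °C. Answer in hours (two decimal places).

Layer count = ceil(150 / 0.1) = 1500.
Hatch length per layer = 1880 / 0.14, so 13428.6 mm.
Scan time per layer = 13428.6 / 2190 = 6.1318 s.
Per-layer time = 6.1318 + 16.4, so 22.5318 s.
1500 layers × 22.5318 s/layer = 33797.7 s, i.e. 9.39 hours.

9.39 hours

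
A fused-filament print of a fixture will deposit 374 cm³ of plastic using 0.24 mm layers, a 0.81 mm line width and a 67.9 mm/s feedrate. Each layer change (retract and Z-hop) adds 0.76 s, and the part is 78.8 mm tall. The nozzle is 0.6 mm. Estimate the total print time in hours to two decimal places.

Line area: 0.24 × 0.81 → 0.1944 mm².
Total extruded path = 374000/0.1944 = 1923868.3 mm.
Time extruding = 1923868.3 / 67.9, so 28333.8 s.
Number of layers: 78.8 / 0.24 → 329 (rounded up).
Z-hop total = 329 × 0.76 = 250.04 s.
Altogether 28333.8 + 250.04 = 28583.84 s, i.e. 7.94 hours.

7.94 hours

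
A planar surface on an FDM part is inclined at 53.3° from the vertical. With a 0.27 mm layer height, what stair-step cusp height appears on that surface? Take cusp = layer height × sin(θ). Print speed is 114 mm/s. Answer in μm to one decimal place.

216.5 μm

Cusp = layer height × sin(53.3°) = 0.27 × 0.8018 = 0.216486 mm = 216.5 μm.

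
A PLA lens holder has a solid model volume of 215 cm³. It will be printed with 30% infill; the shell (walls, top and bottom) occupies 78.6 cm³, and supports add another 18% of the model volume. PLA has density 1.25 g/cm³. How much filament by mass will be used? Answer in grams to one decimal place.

Interior volume = 215 − 78.6, so 136.4 cm³.
Infill deposited: 0.30 × 136.4 → 40.92 cm³.
Support = 0.18 × 215, so 38.7 cm³.
Total extruded: 78.6 + 40.92 + 38.7 → 158.22 cm³.
Mass = 158.22 × 1.25, so 197.775 g.

197.8 g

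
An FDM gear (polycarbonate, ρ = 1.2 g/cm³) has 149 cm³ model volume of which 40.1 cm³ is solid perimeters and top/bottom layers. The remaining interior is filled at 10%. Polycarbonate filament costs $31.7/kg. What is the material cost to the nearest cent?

Volume inside the shell = 149 − 40.1, so 108.9 cm³.
Infill deposited = 0.10 × 108.9 = 10.89 cm³.
Total printed volume: 40.1 + 10.89 → 50.99 cm³.
Mass = 50.99 × 1.2 = 61.188 g.
At $31.7/kg: 61.188/1000 × 31.7 = $1.94.

$1.94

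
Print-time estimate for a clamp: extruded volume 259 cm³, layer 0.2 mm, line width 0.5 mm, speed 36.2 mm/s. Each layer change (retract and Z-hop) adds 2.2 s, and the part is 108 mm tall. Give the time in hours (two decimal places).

20.20 hours

Bead cross-section: 0.2 × 0.5 → 0.1 mm².
Toolpath length = 259 cm³ / 0.1 mm² = 259000 / 0.1 = 2590000 mm.
Extrusion time: 2590000 / 36.2 → 71547 s.
Layers = ⌈108/0.2⌉ = 540.
Non-print overhead = 540 × 2.2 = 1188 s.
Altogether 71547 + 1188 = 72735 s, i.e. 20.20 hours.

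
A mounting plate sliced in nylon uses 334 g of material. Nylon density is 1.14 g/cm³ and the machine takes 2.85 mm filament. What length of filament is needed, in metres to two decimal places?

45.93 m

Extruded volume: 334/1.14 = 292.9825 cm³ (292982.5 mm³).
A = π r² = π × 1.425² = 6.3794 mm².
L = V/A = 292982.5/6.3794 = 45926.34 mm → 45.93 m.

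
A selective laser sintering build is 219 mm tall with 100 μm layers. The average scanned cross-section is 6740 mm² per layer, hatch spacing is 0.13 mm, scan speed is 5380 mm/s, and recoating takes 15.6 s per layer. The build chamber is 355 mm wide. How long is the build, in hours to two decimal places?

Layer count = ceil(219 / 0.1) = 2190.
Per-layer scan distance = 6740 / 0.13 = 51846.2 mm.
Per-layer scan time: 51846.2 / 5380 → 9.6368 s.
Layer cycle = 9.6368 + 15.6 = 25.2368 s.
Total: 2190 × 25.2368 s = 55268.592 s → 15.35 hours.

15.35 hours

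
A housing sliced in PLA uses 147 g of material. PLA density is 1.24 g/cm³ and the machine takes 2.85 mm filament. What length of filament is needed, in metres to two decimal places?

18.58 m

Volume = 147 g / 1.24 g·cm⁻³ = 118.5484 cm³ = 118548.4 mm³.
Filament cross-section = π × (2.85/2)² = 6.3794 mm².
Length = 118548.4 / 6.3794 = 18583 mm = 18.58 m.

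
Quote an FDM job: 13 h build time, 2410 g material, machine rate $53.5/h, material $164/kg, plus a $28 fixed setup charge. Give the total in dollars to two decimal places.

$1118.74

Machine cost: 53.5 × 13 → $695.50.
Feedstock cost: 164 × 2410/1000 → $395.24.
Total = 695.50 + 395.24 + 28 = $1118.74.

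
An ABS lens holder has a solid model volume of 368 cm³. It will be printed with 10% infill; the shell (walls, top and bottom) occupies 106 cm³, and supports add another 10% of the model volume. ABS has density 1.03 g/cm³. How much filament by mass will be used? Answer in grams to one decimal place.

174.1 g

Volume inside the shell = 368 − 106, so 262 cm³.
Deposited infill = 0.10 × 262 = 26.2 cm³.
Support: 0.10 × 368 → 36.8 cm³.
Deposited volume = 106 + 26.2 + 36.8, so 169 cm³.
Mass = 169 × 1.03 = 174.07 g.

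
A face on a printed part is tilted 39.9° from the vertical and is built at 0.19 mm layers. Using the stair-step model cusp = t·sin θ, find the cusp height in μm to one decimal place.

Cusp = layer height × sin(39.9°) = 0.19 × 0.6414 = 0.121866 mm = 121.9 μm.

121.9 μm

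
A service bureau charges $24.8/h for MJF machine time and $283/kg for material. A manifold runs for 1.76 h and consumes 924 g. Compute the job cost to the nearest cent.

$305.14

Time charge = 24.8 × 1.76 = $43.648.
Material cost = 283 × 924/1000 = $261.492.
Job cost: 43.648 + 261.492 = $305.14.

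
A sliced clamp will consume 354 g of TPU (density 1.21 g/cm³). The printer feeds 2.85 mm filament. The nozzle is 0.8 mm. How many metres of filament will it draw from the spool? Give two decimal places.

Extruded volume: 354/1.21 = 292.562 cm³ (292562 mm³).
Filament cross-section = π × (2.85/2)² = 6.3794 mm².
Length = 292562 / 6.3794 = 45860.43 mm = 45.86 m.

45.86 m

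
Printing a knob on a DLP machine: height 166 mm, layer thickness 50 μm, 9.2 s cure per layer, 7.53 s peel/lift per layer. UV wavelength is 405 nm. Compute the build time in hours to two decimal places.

Layer count = ceil(166 / 0.05) = 3320.
Per-layer time: 9.2 + 7.53 → 16.73 s.
Total = 3320 × 16.73 = 55543.6 s = 15.43 hours.

15.43 hours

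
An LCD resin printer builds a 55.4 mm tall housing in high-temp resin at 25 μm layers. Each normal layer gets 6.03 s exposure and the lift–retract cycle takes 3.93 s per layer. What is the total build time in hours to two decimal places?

Layers = ⌈55.4/0.025⌉ = 2216.
Each layer takes = 6.03 + 3.93 = 9.96 s.
Total = 2216 × 9.96 = 22071.36 s = 6.13 hours.

6.13 hours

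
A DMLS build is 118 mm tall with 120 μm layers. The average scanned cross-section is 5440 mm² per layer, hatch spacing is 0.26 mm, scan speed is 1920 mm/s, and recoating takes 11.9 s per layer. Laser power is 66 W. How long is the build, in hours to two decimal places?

Number of layers: 118 / 0.12 → 984 (rounded up).
Scan path per layer = 5440 / 0.26, so 20923.1 mm.
Per-layer scan time = 20923.1 / 1920 = 10.8974 s.
Per-layer time = 10.8974 + 11.9 = 22.7974 s.
Build time = 984 × 22.7974 = 22432.6416 s = 6.23 hours.

6.23 hours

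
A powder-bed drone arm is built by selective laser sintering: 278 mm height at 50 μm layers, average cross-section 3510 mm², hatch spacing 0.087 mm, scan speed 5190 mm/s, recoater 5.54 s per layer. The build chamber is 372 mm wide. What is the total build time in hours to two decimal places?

Layers = ⌈278/0.05⌉ = 5560.
Per-layer scan distance = 3510 / 0.087 = 40344.8 mm.
Laser time per layer: 40344.8 / 5190 → 7.7736 s.
Per-layer time = 7.7736 + 5.54, so 13.3136 s.
Build time = 5560 × 13.3136 = 74023.616 s = 20.56 hours.

20.56 hours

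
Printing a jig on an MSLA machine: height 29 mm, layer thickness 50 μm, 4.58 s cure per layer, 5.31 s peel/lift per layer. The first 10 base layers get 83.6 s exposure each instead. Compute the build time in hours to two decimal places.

1.81 hours

Number of layers: 29 / 0.05 → 580 (rounded up).
Burn-in layers = 10 × (83.6 + 5.31) = 889.1 s.
Regular layers = 570 × (4.58 + 5.31) = 5637.3 s.
Total = 889.1 + 5637.3 = 6526.4 s = 1.81 hours.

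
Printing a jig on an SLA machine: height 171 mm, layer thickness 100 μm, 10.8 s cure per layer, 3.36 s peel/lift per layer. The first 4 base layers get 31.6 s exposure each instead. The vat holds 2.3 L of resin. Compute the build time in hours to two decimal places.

Layers = ⌈171/0.1⌉ = 1710.
Bottom layers = 4 × (31.6 + 3.36) = 139.84 s.
Remaining layers = 1706 × (10.8 + 3.36) = 24156.96 s.
Sum: 139.84 + 24156.96 = 24296.8 s → 6.75 hours.

6.75 hours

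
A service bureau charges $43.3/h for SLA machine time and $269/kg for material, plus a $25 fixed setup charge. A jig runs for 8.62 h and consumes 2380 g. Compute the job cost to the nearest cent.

$1038.47

Machine cost = 43.3 × 8.62, so $373.246.
Material cost = 269 × 2380/1000 = $640.22.
Adding setup: 373.246 + 640.22 + 25 → 1038.466 ≈ $1038.47.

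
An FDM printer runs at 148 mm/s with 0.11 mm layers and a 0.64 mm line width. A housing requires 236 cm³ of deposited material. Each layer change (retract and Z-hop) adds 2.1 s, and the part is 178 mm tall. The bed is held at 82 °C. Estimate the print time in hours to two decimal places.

7.24 hours

Line area = 0.11 × 0.64 = 0.0704 mm².
Total extruded path = 236000/0.0704 = 3352272.7 mm.
Extrusion time: 3352272.7 / 148 → 22650.5 s.
Layer count = ceil(178 / 0.11) = 1619.
Layer-change overhead = 1619 × 2.1 = 3399.9 s.
Altogether 22650.5 + 3399.9 = 26050.4 s, i.e. 7.24 hours.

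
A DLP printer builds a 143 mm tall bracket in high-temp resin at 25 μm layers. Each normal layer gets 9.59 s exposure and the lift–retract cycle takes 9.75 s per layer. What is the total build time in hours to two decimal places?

Layers = ⌈143/0.025⌉ = 5720.
Each layer takes: 9.59 + 9.75 → 19.34 s.
Build time: 5720 × 19.34 s = 110624.8 s, i.e. 30.73 hours.

30.73 hours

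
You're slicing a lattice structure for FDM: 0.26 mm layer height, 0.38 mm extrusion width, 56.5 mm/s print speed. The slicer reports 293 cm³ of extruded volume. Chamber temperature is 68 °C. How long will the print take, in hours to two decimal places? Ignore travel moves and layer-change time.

Extrusion cross-section: 0.26 × 0.38 → 0.0988 mm².
Toolpath length = 293 cm³ / 0.0988 mm² = 293000 / 0.0988 = 2965587 mm.
Print-move time: 2965587 / 56.5 → 52488.3 s.
52488.3 s = 14.58 hours.

14.58 hours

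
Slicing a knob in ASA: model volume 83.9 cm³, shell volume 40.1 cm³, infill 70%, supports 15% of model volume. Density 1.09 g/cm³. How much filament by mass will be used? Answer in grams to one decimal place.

Volume inside the shell = 83.9 − 40.1, so 43.8 cm³.
Deposited infill: 0.70 × 43.8 → 30.66 cm³.
Support = 0.15 × 83.9 = 12.585 cm³.
Deposited volume = 40.1 + 30.66 + 12.585, so 83.345 cm³.
Mass = 83.345 × 1.09 = 90.84605 g.

90.8 g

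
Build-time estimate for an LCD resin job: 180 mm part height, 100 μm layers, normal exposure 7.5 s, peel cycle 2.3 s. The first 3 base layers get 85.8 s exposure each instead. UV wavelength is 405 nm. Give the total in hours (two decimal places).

4.97 hours

Layer count = ceil(180 / 0.1) = 1800.
Base layers = 3 × (85.8 + 2.3) = 264.3 s.
Regular layers = 1797 × (7.5 + 2.3), so 17610.6 s.
Sum: 264.3 + 17610.6 = 17874.9 s → 4.97 hours.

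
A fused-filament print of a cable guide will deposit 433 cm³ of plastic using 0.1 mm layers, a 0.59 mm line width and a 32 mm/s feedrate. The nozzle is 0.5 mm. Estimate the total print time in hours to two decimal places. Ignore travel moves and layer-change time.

Extrusion cross-section = 0.1 × 0.59 = 0.059 mm².
Path length: 433000 mm³ / 0.059 mm² → 7338983.1 mm.
Extrusion time = 7338983.1 / 32, so 229343.2 s.
That's 229343.2 s → 63.71 hours.

63.71 hours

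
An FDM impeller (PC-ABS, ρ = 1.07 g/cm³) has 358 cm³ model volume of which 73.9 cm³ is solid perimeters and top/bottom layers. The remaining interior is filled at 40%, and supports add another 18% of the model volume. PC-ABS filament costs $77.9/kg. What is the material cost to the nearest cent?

$21.00

Interior volume = 358 − 73.9, so 284.1 cm³.
Deposited infill: 0.40 × 284.1 → 113.64 cm³.
Support: 0.18 × 358 → 64.44 cm³.
Total extruded = 73.9 + 113.64 + 64.44, so 251.98 cm³.
Mass = 251.98 × 1.07, so 269.6186 g.
Cost = 269.6186 g / 1000 × $77.9/kg = $21.00.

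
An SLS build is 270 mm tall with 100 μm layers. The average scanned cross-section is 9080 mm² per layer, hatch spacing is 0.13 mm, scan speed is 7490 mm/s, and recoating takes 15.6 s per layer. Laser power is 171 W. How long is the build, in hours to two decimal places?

Layers = ⌈270/0.1⌉ = 2700.
Scan path per layer = 9080 / 0.13 = 69846.2 mm.
Scan time per layer = 69846.2 / 7490, so 9.3253 s.
Layer cycle: 9.3253 + 15.6 → 24.9253 s.
Build time = 2700 × 24.9253 = 67298.31 s = 18.69 hours.

18.69 hours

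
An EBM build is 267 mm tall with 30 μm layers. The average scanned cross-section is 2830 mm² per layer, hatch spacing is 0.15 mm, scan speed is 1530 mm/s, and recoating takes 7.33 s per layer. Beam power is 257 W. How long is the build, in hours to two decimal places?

48.61 hours

Number of layers: 267 / 0.03 → 8900 (rounded up).
Hatch length per layer = 2830 / 0.15 = 18866.7 mm.
Scan time per layer = 18866.7 / 1530, so 12.3312 s.
Per-layer time = 12.3312 + 7.33, so 19.6612 s.
Build time = 8900 × 19.6612 = 174984.68 s = 48.61 hours.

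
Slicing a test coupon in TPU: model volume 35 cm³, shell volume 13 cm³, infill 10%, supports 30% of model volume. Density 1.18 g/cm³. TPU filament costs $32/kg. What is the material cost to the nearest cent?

Volume inside the shell = 35 − 13, so 22 cm³.
Infill volume = 0.10 × 22 = 2.2 cm³.
Support = 0.30 × 35, so 10.5 cm³.
Total printed volume = 13 + 2.2 + 10.5, so 25.7 cm³.
Mass = 25.7 × 1.18, so 30.326 g.
At $32/kg: 30.326/1000 × 32 = $0.97.

$0.97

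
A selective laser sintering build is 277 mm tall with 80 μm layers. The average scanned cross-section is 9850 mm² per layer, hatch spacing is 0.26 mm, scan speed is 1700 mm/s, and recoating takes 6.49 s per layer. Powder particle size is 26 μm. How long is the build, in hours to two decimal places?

27.68 hours

Layer count = ceil(277 / 0.08) = 3463.
Scan path per layer = 9850 / 0.26, so 37884.6 mm.
Scan time per layer = 37884.6 / 1700, so 22.2851 s.
Layer cycle = 22.2851 + 6.49, so 28.7751 s.
Build time = 3463 × 28.7751 = 99648.1713 s = 27.68 hours.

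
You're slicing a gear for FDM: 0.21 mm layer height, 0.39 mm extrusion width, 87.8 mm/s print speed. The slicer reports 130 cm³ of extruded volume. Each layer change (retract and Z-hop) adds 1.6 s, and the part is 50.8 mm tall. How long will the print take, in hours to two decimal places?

5.13 hours

Line area = 0.21 × 0.39, so 0.0819 mm².
Path length: 130000 mm³ / 0.0819 mm² → 1587301.6 mm.
Time extruding = 1587301.6 / 87.8, so 18078.6 s.
Number of layers: 50.8 / 0.21 → 242 (rounded up).
Layer-change overhead: 242 × 1.6 → 387.2 s.
Total = 18078.6 + 387.2 = 18465.8 s = 5.13 hours.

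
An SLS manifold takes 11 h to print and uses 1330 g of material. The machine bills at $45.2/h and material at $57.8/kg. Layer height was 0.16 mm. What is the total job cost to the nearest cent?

Machine-time cost: 45.2 × 11 → $497.20.
Material cost = 57.8 × 1330/1000, so $76.874.
Total = 497.20 + 76.874 = 574.074 ≈ $574.07.

$574.07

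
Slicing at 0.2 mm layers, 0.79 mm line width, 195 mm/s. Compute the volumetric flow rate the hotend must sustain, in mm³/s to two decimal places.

30.81

Bead cross-section = 0.2 × 0.79 = 0.158 mm².
Q = v·A = 195 × 0.158 = 30.81 mm³/s.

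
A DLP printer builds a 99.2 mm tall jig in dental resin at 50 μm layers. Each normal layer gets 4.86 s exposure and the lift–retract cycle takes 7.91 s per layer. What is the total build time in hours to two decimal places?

Layer count = ceil(99.2 / 0.05) = 1984.
Each layer takes: 4.86 + 7.91 → 12.77 s.
Total = 1984 × 12.77 = 25335.68 s = 7.04 hours.

7.04 hours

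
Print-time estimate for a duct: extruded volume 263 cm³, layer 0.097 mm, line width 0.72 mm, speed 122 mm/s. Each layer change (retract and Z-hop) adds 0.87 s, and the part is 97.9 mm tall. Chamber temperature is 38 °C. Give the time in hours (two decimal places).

8.82 hours

Bead cross-section = 0.097 × 0.72, so 0.06984 mm².
Toolpath length = 263 cm³ / 0.06984 mm² = 263000 / 0.06984 = 3765750.3 mm.
Extrusion time = 3765750.3 / 122, so 30866.8 s.
Layers = ⌈97.9/0.097⌉ = 1010.
Layer-change overhead = 1010 × 0.87, so 878.7 s.
Altogether 30866.8 + 878.7 = 31745.5 s, i.e. 8.82 hours.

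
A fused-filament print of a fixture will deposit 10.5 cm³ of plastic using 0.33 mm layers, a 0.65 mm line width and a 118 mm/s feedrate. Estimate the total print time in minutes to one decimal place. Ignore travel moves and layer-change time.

6.9 minutes

Extrusion cross-section = 0.33 × 0.65, so 0.2145 mm².
Toolpath length = 10.5 cm³ / 0.2145 mm² = 10500 / 0.2145 = 48951 mm.
Extrusion time = 48951 / 118 = 414.8 s.
That's 414.8 s → 6.9 minutes.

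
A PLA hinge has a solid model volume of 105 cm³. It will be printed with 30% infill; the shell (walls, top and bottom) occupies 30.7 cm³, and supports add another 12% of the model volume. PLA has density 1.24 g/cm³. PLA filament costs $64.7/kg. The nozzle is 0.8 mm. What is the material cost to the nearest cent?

Interior volume = 105 − 30.7, so 74.3 cm³.
Infill deposited: 0.30 × 74.3 → 22.29 cm³.
Support = 0.12 × 105, so 12.6 cm³.
Total extruded: 30.7 + 22.29 + 12.6 → 65.59 cm³.
Mass: 65.59 × 1.24 → 81.3316 g.
At $64.7/kg: 81.3316/1000 × 64.7 = $5.26.

$5.26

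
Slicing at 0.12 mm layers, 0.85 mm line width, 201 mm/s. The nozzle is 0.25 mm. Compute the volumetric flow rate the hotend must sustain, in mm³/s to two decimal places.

20.50

Bead cross-section: 0.12 × 0.85 → 0.102 mm².
Q = v·A = 201 × 0.102 = 20.50 mm³/s.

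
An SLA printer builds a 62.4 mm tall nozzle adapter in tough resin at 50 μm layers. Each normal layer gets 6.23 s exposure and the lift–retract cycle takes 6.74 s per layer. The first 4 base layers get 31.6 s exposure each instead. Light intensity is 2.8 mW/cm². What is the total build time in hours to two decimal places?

4.52 hours

Number of layers: 62.4 / 0.05 → 1248 (rounded up).
Bottom layers: 4 × (31.6 + 6.74) → 153.36 s.
Normal layers = 1244 × (6.23 + 6.74) = 16134.68 s.
Total = 153.36 + 16134.68 = 16288.04 s = 4.52 hours.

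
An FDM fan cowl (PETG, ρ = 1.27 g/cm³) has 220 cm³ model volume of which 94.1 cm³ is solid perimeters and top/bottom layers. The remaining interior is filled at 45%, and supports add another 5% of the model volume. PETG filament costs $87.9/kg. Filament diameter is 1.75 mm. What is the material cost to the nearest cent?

Interior volume = 220 − 94.1 = 125.9 cm³.
Infill volume = 0.45 × 125.9, so 56.655 cm³.
Support = 0.05 × 220 = 11 cm³.
Total printed volume = 94.1 + 56.655 + 11 = 161.755 cm³.
Mass = 161.755 × 1.27, so 205.42885 g.
Cost = 205.42885 g / 1000 × $87.9/kg = $18.06.

$18.06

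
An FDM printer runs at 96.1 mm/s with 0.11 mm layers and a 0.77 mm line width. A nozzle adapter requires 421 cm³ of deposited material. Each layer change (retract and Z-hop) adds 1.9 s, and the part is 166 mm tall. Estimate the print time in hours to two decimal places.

15.16 hours

Bead cross-section = 0.11 × 0.77, so 0.0847 mm².
Toolpath length = 421 cm³ / 0.0847 mm² = 421000 / 0.0847 = 4970484.1 mm.
Extrusion time: 4970484.1 / 96.1 → 51722 s.
Number of layers: 166 / 0.11 → 1510 (rounded up).
Layer-change overhead = 1510 × 1.9 = 2869 s.
Total = 51722 + 2869 = 54591 s = 15.16 hours.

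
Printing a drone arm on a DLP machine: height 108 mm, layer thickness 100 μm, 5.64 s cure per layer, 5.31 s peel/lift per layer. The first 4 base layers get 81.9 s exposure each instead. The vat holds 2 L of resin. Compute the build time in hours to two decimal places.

3.37 hours

Layer count = ceil(108 / 0.1) = 1080.
Burn-in layers = 4 × (81.9 + 5.31) = 348.84 s.
Normal layers: 1076 × (5.64 + 5.31) → 11782.2 s.
Sum: 348.84 + 11782.2 = 12131.04 s → 3.37 hours.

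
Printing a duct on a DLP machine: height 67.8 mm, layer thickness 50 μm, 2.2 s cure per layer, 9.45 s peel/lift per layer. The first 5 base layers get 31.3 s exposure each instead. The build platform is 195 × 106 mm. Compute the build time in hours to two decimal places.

Layer count = ceil(67.8 / 0.05) = 1356.
Bottom layers: 5 × (31.3 + 9.45) → 203.75 s.
Regular layers = 1351 × (2.2 + 9.45), so 15739.15 s.
Sum: 203.75 + 15739.15 = 15942.9 s → 4.43 hours.

4.43 hours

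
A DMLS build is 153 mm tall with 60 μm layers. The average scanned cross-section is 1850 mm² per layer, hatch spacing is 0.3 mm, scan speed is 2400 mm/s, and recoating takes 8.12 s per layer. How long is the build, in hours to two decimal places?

Number of layers: 153 / 0.06 → 2550 (rounded up).
Scan path per layer = 1850 / 0.3 = 6166.7 mm.
Scan time per layer = 6166.7 / 2400 = 2.5695 s.
Per-layer time = 2.5695 + 8.12, so 10.6895 s.
Total: 2550 × 10.6895 s = 27258.225 s → 7.57 hours.

7.57 hours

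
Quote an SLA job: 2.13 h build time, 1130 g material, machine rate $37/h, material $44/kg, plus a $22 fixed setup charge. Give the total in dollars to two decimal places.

Machine cost: 37 × 2.13 → $78.81.
Material charge: 44 × 1130/1000 → $49.72.
Total = 78.81 + 49.72 + 22 = $150.53.

$150.53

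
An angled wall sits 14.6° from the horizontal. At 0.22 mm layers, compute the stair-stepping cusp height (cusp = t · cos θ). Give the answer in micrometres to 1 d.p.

212.9 μm

cos(14.6°) = 0.9677, so cusp = 0.22 × 0.9677 = 0.212894 mm → 212.9 μm.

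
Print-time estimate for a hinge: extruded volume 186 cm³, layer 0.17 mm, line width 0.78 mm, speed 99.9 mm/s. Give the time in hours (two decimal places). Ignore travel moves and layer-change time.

Line area: 0.17 × 0.78 → 0.1326 mm².
Total extruded path = 186000/0.1326 = 1402714.9 mm.
Print-move time = 1402714.9 / 99.9, so 14041.2 s.
That's 14041.2 s → 3.90 hours.

3.90 hours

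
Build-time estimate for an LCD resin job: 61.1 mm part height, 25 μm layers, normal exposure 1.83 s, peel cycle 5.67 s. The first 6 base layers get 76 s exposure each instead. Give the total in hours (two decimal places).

5.22 hours

Layer count = ceil(61.1 / 0.025) = 2444.
Bottom layers: 6 × (76 + 5.67) → 490.02 s.
Normal layers: 2438 × (1.83 + 5.67) → 18285 s.
Total = 490.02 + 18285 = 18775.02 s = 5.22 hours.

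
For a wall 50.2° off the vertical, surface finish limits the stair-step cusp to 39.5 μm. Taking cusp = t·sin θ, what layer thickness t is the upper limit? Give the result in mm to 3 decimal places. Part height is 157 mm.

sin(50.2°) = 0.7683; t_max = 0.0395/0.7683 = 0.051 mm.

0.051 mm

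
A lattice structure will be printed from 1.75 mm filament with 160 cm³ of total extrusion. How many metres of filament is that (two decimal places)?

66.52 m

Filament cross-section = π × (1.75/2)² = 2.4053 mm².
Length = 160 cm³ / 2.4053 mm² = 160000 / 2.4053 = 66519.77 mm = 66.52 m.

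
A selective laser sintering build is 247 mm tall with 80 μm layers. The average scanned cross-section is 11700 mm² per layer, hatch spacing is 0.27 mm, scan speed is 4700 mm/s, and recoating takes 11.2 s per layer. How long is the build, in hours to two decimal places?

17.52 hours

Layer count = ceil(247 / 0.08) = 3088.
Scan path per layer: 11700 / 0.27 → 43333.3 mm.
Per-layer scan time = 43333.3 / 4700 = 9.2199 s.
Time per layer = 9.2199 + 11.2, so 20.4199 s.
Total: 3088 × 20.4199 s = 63056.6512 s → 17.52 hours.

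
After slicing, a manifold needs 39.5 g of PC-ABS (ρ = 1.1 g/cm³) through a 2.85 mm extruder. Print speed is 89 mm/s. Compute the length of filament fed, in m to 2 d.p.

Volume = 39.5 g / 1.1 g·cm⁻³ = 35.9091 cm³ = 35909.1 mm³.
Filament cross-section = π × (2.85/2)² = 6.3794 mm².
Length = 35909.1 / 6.3794 = 5628.91 mm = 5.63 m.

5.63 m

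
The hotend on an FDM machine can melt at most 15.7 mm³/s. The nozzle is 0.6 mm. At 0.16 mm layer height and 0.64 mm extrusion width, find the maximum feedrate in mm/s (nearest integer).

Extrusion cross-section = 0.16 × 0.64, so 0.1024 mm².
v_max = Q/A = 15.7/0.1024 = 153.32 mm/s → 153 mm/s.

153 mm/s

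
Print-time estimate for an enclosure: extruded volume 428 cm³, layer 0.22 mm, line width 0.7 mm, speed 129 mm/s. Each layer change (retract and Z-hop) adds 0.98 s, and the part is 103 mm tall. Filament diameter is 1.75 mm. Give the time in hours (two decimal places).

6.11 hours

Extrusion cross-section = 0.22 × 0.7, so 0.154 mm².
Path length: 428000 mm³ / 0.154 mm² → 2779220.8 mm.
Print-move time: 2779220.8 / 129 → 21544.3 s.
Layers = ⌈103/0.22⌉ = 469.
Non-print overhead = 469 × 0.98, so 459.62 s.
Total = 21544.3 + 459.62 = 22003.92 s = 6.11 hours.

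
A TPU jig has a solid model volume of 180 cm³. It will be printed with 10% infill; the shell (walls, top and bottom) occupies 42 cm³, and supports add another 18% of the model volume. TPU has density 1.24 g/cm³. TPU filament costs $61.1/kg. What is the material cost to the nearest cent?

Volume inside the shell = 180 − 42, so 138 cm³.
Infill deposited = 0.10 × 138, so 13.8 cm³.
Support = 0.18 × 180, so 32.4 cm³.
Total extruded = 42 + 13.8 + 32.4 = 88.2 cm³.
Mass = 88.2 × 1.24, so 109.368 g.
Cost = 109.368 g / 1000 × $61.1/kg = $6.68.

$6.68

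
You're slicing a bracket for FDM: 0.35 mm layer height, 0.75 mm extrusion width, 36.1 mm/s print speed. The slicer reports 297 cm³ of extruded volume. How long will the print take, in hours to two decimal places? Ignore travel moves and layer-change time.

8.71 hours

Extrusion cross-section: 0.35 × 0.75 → 0.2625 mm².
Path length: 297000 mm³ / 0.2625 mm² → 1131428.6 mm.
Print-move time: 1131428.6 / 36.1 → 31341.5 s.
In the requested units: 31341.5 s = 8.71 hours.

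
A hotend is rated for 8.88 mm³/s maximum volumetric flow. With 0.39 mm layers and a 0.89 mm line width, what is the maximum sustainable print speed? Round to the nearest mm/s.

Bead cross-section = 0.39 × 0.89, so 0.3471 mm².
v_max = Q/A = 8.88/0.3471 = 25.58 mm/s → 26 mm/s.

26 mm/s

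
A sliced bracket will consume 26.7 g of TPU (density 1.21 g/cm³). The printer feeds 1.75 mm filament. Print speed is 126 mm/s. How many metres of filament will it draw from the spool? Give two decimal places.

9.17 m

Volume = 26.7 g / 1.21 g·cm⁻³ = 22.0661 cm³ = 22066.1 mm³.
Filament cross-section = π × (1.75/2)² = 2.4053 mm².
Length = 22066.1 / 2.4053 = 9173.95 mm = 9.17 m.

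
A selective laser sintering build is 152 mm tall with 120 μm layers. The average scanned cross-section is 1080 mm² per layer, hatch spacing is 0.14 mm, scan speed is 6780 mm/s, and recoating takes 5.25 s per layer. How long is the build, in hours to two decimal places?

Layers = ⌈152/0.12⌉ = 1267.
Hatch length per layer = 1080 / 0.14 = 7714.3 mm.
Per-layer scan time = 7714.3 / 6780 = 1.1378 s.
Per-layer time = 1.1378 + 5.25, so 6.3878 s.
Total: 1267 × 6.3878 s = 8093.3426 s → 2.25 hours.

2.25 hours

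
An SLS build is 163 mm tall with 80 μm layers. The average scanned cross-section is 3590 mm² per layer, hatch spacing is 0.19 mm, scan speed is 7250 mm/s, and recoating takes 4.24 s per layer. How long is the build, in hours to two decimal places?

3.88 hours

Layers = ⌈163/0.08⌉ = 2038.
Scan path per layer: 3590 / 0.19 → 18894.7 mm.
Laser time per layer = 18894.7 / 7250 = 2.6062 s.
Time per layer = 2.6062 + 4.24, so 6.8462 s.
2038 layers × 6.8462 s/layer = 13952.5556 s, i.e. 3.88 hours.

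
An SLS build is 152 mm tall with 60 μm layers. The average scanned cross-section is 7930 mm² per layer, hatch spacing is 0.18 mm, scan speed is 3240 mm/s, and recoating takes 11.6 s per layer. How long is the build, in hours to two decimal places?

17.74 hours

Layer count = ceil(152 / 0.06) = 2534.
Hatch length per layer = 7930 / 0.18 = 44055.6 mm.
Per-layer scan time = 44055.6 / 3240 = 13.5974 s.
Per-layer time: 13.5974 + 11.6 → 25.1974 s.
Total: 2534 × 25.1974 s = 63850.2116 s → 17.74 hours.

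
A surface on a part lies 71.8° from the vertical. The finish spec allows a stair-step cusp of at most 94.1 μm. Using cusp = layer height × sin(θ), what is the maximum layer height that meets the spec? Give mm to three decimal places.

Layer height = cusp / sin(71.8°) = 0.0941 / 0.9500 = 0.099 mm.

0.099 mm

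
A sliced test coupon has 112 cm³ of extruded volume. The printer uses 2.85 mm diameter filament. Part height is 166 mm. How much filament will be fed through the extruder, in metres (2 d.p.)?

Filament cross-section = π × (2.85/2)² = 6.3794 mm².
L = 112000 mm³ / 6.3794 mm² = 17556.51 mm, i.e. 17.56 m.

17.56 m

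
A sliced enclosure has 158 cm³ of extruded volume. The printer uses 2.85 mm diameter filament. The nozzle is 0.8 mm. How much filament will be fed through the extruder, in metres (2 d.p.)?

A = π r² = π × 1.425² = 6.3794 mm².
Length = 158 cm³ / 6.3794 mm² = 158000 / 6.3794 = 24767.22 mm = 24.77 m.

24.77 m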